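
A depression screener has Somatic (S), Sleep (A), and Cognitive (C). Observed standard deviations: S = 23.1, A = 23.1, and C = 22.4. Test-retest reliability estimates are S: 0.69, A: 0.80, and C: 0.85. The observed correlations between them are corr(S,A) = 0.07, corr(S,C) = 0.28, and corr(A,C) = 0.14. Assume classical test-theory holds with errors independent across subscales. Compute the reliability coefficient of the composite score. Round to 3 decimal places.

0.833

Var(S+A+C) = 23.1² + 23.1² + 22.4² + 2·[23.1·23.1·0.07 + 23.1·22.4·0.28 + 23.1·22.4·0.14] = 1568.98 + 509.355 = 2078.34.
Under uncorrelated errors the observed covariances equal the true-score covariances, so only the own-variance terms attenuate.
True-score variance = [23.1²·0.69 + 23.1²·0.80 + 22.4²·0.85] + 509.355 = 1221.57 + 509.355 = 1730.93.
Reliability = 1730.93 / 2078.34 = 0.833.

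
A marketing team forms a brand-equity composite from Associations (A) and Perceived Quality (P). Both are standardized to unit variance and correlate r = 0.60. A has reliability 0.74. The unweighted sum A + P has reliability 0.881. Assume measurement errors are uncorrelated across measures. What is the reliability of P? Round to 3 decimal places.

Var(A+P) = 2 + 2·0.60 = 3.200.
True-score variance = ρ_A + ρ_P + 2·0.60, so 0.881 = (0.74 + ρ_P + 1.20) / 3.200.
ρ_P = 0.881·3.200 − 0.74 − 1.20 = 0.879.

0.879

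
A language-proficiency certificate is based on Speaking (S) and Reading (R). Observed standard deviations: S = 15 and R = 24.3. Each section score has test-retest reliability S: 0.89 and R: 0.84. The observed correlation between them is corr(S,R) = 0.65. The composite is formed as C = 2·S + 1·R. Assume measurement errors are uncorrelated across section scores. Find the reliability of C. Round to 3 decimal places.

0.921

Var(C) = 2²·15² + 24.3² + 2·[2·15·24.3·0.65] = 1490.49 + 947.7 = 2438.19.
Under uncorrelated errors the observed covariances equal the true-score covariances, so only the own-variance terms attenuate.
True-score variance = [2²·15²·0.89 + 24.3²·0.84] + 947.7 = 1297.01 + 947.7 = 2244.71.
Reliability = 2244.71 / 2438.19 = 0.921.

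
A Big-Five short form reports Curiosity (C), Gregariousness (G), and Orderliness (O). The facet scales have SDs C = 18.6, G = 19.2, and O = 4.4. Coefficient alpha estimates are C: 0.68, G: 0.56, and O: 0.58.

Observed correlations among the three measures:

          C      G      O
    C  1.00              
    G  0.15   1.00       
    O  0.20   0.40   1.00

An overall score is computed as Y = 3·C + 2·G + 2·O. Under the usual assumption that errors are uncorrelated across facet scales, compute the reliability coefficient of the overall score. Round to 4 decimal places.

Var(Y) = 3²·18.6² + 2²·19.2² + 2²·4.4² + 2·[6·18.6·19.2·0.15 + 6·18.6·4.4·0.20 + 4·19.2·4.4·0.40] = 4665.64 + 1109.57 = 5775.21.
Because errors are independent across components, Cov(Tᵢ,Tⱼ) = Cov(Xᵢ,Xⱼ); the off-diagonal part of the true-score variance is the same as above.
True-score variance = [3²·18.6²·0.68 + 2²·19.2²·0.56 + 2²·4.4²·0.58] + 1109.57 = 2987.94 + 1109.57 = 4097.51.
Reliability = 4097.51 / 5775.21 = 0.7095.

0.7095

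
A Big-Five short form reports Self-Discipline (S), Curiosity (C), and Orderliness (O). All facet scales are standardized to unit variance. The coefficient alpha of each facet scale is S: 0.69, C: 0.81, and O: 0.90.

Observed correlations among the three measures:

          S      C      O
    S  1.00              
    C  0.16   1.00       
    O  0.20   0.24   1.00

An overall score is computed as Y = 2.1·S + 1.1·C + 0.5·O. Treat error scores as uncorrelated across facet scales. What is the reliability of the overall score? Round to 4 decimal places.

Var(Y) = 2.1² + 1.1² + 0.5² + 2·[2.31·0.16 + 1.05·0.20 + 0.55·0.24] = 5.87 + 1.4232 = 7.2932.
Under uncorrelated errors the observed covariances equal the true-score covariances, so only the own-variance terms attenuate.
True-score variance = [2.1²·0.69 + 1.1²·0.81 + 0.5²·0.90] + 1.4232 = 4.248 + 1.4232 = 5.6712.
Reliability = 5.6712 / 7.2932 = 0.7776.

0.7776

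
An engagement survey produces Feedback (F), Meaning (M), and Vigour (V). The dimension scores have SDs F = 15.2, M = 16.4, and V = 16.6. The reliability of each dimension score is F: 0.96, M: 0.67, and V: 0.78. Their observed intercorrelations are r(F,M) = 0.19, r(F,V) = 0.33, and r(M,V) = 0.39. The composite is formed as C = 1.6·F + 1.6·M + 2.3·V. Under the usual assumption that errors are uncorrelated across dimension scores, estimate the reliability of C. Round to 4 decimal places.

Var(C) = 1.6²·15.2² + 1.6²·16.4² + 2.3²·16.6² + 2·[2.56·15.2·16.4·0.19 + 3.68·15.2·16.6·0.33 + 3.68·16.4·16.6·0.39] = 2737.71 + 1636.77 = 4374.48.
Because errors are independent across components, Cov(Tᵢ,Tⱼ) = Cov(Xᵢ,Xⱼ); the off-diagonal part of the true-score variance is the same as above.
True-score variance = [1.6²·15.2²·0.96 + 1.6²·16.4²·0.67 + 2.3²·16.6²·0.78] + 1636.77 = 2166.14 + 1636.77 = 3802.91.
Reliability = 3802.91 / 4374.48 = 0.8693.

0.8693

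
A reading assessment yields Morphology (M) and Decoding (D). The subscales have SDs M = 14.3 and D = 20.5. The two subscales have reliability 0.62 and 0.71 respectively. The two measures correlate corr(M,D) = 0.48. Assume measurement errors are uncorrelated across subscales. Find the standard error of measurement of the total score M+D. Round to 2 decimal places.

14.13

Var(total) = 624.74 + 281.424 = 906.164.
True-score variance = 425.161 + 281.424 = 706.585, so reliability = 0.7798.
Error variance = 906.164 − 706.585 = 199.579; SEM = √199.579 = 14.13.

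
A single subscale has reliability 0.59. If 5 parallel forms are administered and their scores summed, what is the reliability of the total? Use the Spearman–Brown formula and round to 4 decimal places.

ρ_k = kρ / (1 + (k−1)ρ) = 5·0.59 / (1 + 4·0.59) = 2.950 / 3.360 = 0.8780.

0.8780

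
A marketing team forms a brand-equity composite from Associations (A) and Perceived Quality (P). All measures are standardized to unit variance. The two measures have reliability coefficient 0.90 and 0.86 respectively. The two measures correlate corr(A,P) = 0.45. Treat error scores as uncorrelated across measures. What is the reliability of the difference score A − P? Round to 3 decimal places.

0.782

Var(A−P) = 1 + 1 − 2·0.45 = 2 − 0.9 = 1.1.
Because errors are independent across components, Cov(Tᵢ,Tⱼ) = Cov(Xᵢ,Xⱼ); the off-diagonal part of the true-score variance is the same as above.
True-score variance = [0.90 + 0.86] − 0.9 = 1.76 − 0.9 = 0.86.
Reliability = 0.86 / 1.1 = 0.782.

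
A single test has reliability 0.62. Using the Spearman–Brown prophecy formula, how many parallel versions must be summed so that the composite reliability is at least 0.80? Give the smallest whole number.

k ≥ ρ*(1−ρ₁)/(ρ₁(1−ρ*)) = 0.80·0.38 / (0.62·0.20) = 2.452.
Smallest integer k = 3.

3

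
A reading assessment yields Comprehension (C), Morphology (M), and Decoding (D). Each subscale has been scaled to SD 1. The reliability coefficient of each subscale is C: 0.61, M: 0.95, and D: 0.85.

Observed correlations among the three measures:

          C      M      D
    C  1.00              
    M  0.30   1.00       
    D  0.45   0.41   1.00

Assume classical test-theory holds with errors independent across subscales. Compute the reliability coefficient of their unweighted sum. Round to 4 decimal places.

Var(C+M+D) = 3 + 2·[0.30 + 0.45 + 0.41] = 3 + 2.32 = 5.32.
Under uncorrelated errors the observed covariances equal the true-score covariances, so only the own-variance terms attenuate.
True-score variance = [0.61 + 0.95 + 0.85] + 2.32 = 2.41 + 2.32 = 4.73.
Reliability = 4.73 / 5.32 = 0.8891.

0.8891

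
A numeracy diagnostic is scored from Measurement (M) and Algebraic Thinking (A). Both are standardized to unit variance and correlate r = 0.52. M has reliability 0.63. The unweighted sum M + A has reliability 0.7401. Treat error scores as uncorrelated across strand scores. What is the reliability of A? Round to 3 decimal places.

Var(M+A) = 2 + 2·0.52 = 3.040.
True-score variance = ρ_M + ρ_A + 2·0.52, so 0.7401 = (0.63 + ρ_A + 1.04) / 3.040.
ρ_A = 0.7401·3.040 − 0.63 − 1.04 = 0.580.

0.580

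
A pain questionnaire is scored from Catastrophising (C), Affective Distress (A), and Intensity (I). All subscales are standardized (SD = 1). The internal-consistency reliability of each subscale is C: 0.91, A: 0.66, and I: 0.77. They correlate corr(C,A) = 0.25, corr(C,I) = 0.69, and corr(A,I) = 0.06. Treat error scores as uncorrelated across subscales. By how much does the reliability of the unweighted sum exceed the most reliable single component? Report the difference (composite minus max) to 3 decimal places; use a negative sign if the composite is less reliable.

Var(sum) = 3 + 2 = 5; true-score variance = 2.34 + 2 = 4.34; composite reliability = 0.8680.
Max component reliability = 0.9100.
Difference = 0.8680 − 0.9100 = -0.042.

-0.042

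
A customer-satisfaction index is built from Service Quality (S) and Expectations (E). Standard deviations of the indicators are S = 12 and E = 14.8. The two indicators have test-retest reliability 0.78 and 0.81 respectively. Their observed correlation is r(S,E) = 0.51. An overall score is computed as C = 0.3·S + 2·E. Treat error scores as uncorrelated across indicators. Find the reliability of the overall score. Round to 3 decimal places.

Var(C) = 0.3²·12² + 2²·14.8² + 2·[0.6·12·14.8·0.51] = 889.12 + 108.691 = 997.811.
With uncorrelated errors the cross-covariances are all true-score covariance, so they carry over unchanged; only the diagonal terms shrink to ρᵢσᵢ².
True-score variance = [0.3²·12²·0.78 + 2²·14.8²·0.81] + 108.691 = 719.798 + 108.691 = 828.49.
Reliability = 828.49 / 997.811 = 0.830.

0.830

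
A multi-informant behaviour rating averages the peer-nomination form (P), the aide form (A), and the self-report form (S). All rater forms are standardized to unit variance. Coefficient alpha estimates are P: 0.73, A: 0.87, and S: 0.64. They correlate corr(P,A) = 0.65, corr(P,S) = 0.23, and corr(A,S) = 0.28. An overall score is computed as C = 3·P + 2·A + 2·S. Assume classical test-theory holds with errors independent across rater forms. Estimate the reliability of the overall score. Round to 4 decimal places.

0.8527

Var(C) = 3² + 2² + 2² + 2·[6·0.65 + 6·0.23 + 4·0.28] = 17 + 12.8 = 29.8.
Because errors are independent across components, Cov(Tᵢ,Tⱼ) = Cov(Xᵢ,Xⱼ); the off-diagonal part of the true-score variance is the same as above.
True-score variance = [3²·0.73 + 2²·0.87 + 2²·0.64] + 12.8 = 12.61 + 12.8 = 25.41.
Reliability = 25.41 / 29.8 = 0.8527.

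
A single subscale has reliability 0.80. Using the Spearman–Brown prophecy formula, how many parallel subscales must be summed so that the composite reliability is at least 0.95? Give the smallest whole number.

5

k ≥ ρ*(1−ρ₁)/(ρ₁(1−ρ*)) = 0.95·0.20 / (0.80·0.05) = 4.750.
Smallest integer k = 5.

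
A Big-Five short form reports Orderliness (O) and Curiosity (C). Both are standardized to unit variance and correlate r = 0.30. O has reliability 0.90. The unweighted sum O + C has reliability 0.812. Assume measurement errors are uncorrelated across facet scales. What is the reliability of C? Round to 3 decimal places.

0.611

Var(O+C) = 2 + 2·0.30 = 2.600.
True-score variance = ρ_O + ρ_C + 2·0.30, so 0.812 = (0.90 + ρ_C + 0.60) / 2.600.
ρ_C = 0.812·2.600 − 0.90 − 0.60 = 0.611.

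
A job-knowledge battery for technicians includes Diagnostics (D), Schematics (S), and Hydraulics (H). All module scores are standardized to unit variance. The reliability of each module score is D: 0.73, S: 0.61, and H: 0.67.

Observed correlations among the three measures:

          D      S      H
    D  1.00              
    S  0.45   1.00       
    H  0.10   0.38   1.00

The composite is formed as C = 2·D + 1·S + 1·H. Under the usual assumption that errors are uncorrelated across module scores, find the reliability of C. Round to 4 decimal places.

Var(C) = 2² + 1 + 1 + 2·[2·0.45 + 2·0.10 + 0.38] = 6 + 2.96 = 8.96.
With uncorrelated errors the cross-covariances are all true-score covariance, so they carry over unchanged; only the diagonal terms shrink to ρᵢσᵢ².
True-score variance = [2²·0.73 + 0.61 + 0.67] + 2.96 = 4.2 + 2.96 = 7.16.
Reliability = 7.16 / 8.96 = 0.7991.

0.7991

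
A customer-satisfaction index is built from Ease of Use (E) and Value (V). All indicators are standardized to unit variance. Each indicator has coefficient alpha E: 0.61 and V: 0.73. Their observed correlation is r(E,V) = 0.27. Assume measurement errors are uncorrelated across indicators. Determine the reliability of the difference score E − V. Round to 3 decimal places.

0.548

Var(E−V) = 1 + 1 − 2·0.27 = 2 − 0.54 = 1.46.
With uncorrelated errors the cross-covariances are all true-score covariance, so they carry over unchanged; only the diagonal terms shrink to ρᵢσᵢ².
True-score variance = [0.61 + 0.73] − 0.54 = 1.34 − 0.54 = 0.8.
Reliability = 0.8 / 1.46 = 0.548.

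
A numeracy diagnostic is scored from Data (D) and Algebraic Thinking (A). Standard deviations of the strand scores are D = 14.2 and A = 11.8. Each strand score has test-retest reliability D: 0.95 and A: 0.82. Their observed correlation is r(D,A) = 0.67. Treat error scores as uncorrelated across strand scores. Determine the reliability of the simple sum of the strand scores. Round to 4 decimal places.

Var(D+A) = 14.2² + 11.8² + 2·[14.2·11.8·0.67] = 340.88 + 224.53 = 565.41.
Because errors are independent across components, Cov(Tᵢ,Tⱼ) = Cov(Xᵢ,Xⱼ); the off-diagonal part of the true-score variance is the same as above.
True-score variance = [14.2²·0.95 + 11.8²·0.82] + 224.53 = 305.735 + 224.53 = 530.265.
Reliability = 530.265 / 565.41 = 0.9378.

0.9378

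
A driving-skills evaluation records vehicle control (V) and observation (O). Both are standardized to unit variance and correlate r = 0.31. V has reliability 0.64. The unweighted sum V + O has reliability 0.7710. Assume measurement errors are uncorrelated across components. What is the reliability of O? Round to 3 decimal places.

0.760

Var(V+O) = 2 + 2·0.31 = 2.620.
True-score variance = ρ_V + ρ_O + 2·0.31, so 0.7710 = (0.64 + ρ_O + 0.62) / 2.620.
ρ_O = 0.7710·2.620 − 0.64 − 0.62 = 0.760.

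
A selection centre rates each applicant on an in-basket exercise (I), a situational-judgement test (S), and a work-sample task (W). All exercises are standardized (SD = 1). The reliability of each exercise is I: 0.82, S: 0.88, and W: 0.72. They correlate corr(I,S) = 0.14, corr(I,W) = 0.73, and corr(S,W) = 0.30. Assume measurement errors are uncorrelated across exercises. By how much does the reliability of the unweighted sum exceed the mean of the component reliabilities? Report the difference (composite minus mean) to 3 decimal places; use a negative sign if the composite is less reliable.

Var(sum) = 3 + 2.34 = 5.34; true-score variance = 2.42 + 2.34 = 4.76; composite reliability = 0.8914.
Mean component reliability = 0.8067.
Difference = 0.8914 − 0.8067 = 0.085.

0.085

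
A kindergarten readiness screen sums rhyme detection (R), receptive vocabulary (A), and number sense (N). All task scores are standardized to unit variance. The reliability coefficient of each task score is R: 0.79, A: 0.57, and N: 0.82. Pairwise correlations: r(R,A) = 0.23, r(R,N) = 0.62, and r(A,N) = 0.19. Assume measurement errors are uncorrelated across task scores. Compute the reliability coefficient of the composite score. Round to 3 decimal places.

0.839

Var(R+A+N) = 3 + 2·[0.23 + 0.62 + 0.19] = 3 + 2.08 = 5.08.
Under uncorrelated errors the observed covariances equal the true-score covariances, so only the own-variance terms attenuate.
True-score variance = [0.79 + 0.57 + 0.82] + 2.08 = 2.18 + 2.08 = 4.26.
Reliability = 4.26 / 5.08 = 0.839.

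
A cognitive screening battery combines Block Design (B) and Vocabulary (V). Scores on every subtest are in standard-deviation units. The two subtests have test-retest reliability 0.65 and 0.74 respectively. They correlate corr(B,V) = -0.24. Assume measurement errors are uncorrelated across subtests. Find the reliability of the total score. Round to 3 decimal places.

0.599

Var(B+V) = 2 + 2·[(-0.24)] = 2 − 0.48 = 1.52.
Because errors are independent across components, Cov(Tᵢ,Tⱼ) = Cov(Xᵢ,Xⱼ); the off-diagonal part of the true-score variance is the same as above.
True-score variance = [0.65 + 0.74] − 0.48 = 1.39 − 0.48 = 0.91.
Reliability = 0.91 / 1.52 = 0.599.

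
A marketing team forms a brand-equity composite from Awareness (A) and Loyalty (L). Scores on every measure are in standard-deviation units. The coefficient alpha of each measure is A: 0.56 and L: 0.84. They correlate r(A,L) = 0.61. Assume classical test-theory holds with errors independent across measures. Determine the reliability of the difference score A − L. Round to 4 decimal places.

Var(A−L) = 1 + 1 − 2·0.61 = 2 − 1.22 = 0.78.
With uncorrelated errors the cross-covariances are all true-score covariance, so they carry over unchanged; only the diagonal terms shrink to ρᵢσᵢ².
True-score variance = [0.56 + 0.84] − 1.22 = 1.4 − 1.22 = 0.18.
Reliability = 0.18 / 0.78 = 0.2308.

0.2308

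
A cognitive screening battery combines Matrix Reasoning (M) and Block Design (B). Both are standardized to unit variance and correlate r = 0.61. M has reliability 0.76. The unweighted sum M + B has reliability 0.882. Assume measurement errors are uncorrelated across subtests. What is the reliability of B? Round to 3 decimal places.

0.860

Var(M+B) = 2 + 2·0.61 = 3.220.
True-score variance = ρ_M + ρ_B + 2·0.61, so 0.882 = (0.76 + ρ_B + 1.22) / 3.220.
ρ_B = 0.882·3.220 − 0.76 − 1.22 = 0.860.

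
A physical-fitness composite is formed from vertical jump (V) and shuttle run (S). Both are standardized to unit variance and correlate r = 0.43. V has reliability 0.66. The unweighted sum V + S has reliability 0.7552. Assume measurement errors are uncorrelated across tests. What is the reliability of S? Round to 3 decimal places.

Var(V+S) = 2 + 2·0.43 = 2.860.
True-score variance = ρ_V + ρ_S + 2·0.43, so 0.7552 = (0.66 + ρ_S + 0.86) / 2.860.
ρ_S = 0.7552·2.860 − 0.66 − 0.86 = 0.640.

0.640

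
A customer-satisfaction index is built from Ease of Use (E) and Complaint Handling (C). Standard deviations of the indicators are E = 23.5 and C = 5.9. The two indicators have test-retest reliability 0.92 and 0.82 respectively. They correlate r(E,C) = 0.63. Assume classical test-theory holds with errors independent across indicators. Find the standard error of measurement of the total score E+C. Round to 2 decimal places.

Var(total) = 587.06 + 174.699 = 761.759.
True-score variance = 536.614 + 174.699 = 711.313, so reliability = 0.9338.
Error variance = 761.759 − 711.313 = 50.4458; SEM = √50.4458 = 7.10.

7.10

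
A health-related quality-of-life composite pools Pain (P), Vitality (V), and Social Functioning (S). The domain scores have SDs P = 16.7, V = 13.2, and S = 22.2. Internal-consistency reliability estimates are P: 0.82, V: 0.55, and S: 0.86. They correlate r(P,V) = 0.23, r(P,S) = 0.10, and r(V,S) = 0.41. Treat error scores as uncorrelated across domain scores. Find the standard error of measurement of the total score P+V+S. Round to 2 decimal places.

14.06

Var(total) = 945.97 + 415.843 = 1361.81.
True-score variance = 748.364 + 415.843 = 1164.21, so reliability = 0.8549.
Error variance = 1361.81 − 1164.21 = 197.606; SEM = √197.606 = 14.06.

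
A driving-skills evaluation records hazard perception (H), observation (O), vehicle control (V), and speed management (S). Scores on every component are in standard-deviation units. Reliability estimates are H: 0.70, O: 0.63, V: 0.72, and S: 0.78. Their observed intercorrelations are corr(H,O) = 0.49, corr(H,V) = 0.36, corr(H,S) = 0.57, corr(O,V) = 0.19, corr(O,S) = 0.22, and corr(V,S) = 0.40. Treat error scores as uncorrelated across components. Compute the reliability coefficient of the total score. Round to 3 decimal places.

Var(H+O+V+S) = 4 + 2·[0.49 + 0.36 + 0.57 + 0.19 + 0.22 + 0.40] = 4 + 4.46 = 8.46.
With uncorrelated errors the cross-covariances are all true-score covariance, so they carry over unchanged; only the diagonal terms shrink to ρᵢσᵢ².
True-score variance = [0.70 + 0.63 + 0.72 + 0.78] + 4.46 = 2.83 + 4.46 = 7.29.
Reliability = 7.29 / 8.46 = 0.862.

0.862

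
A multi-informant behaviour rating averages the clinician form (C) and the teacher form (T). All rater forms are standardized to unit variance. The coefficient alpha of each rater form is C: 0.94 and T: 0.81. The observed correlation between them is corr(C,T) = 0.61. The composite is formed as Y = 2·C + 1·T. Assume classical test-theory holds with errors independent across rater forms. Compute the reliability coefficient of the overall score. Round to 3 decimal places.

0.942

Var(Y) = 2² + 1 + 2·[2·0.61] = 5 + 2.44 = 7.44.
Because errors are independent across components, Cov(Tᵢ,Tⱼ) = Cov(Xᵢ,Xⱼ); the off-diagonal part of the true-score variance is the same as above.
True-score variance = [2²·0.94 + 0.81] + 2.44 = 4.57 + 2.44 = 7.01.
Reliability = 7.01 / 7.44 = 0.942.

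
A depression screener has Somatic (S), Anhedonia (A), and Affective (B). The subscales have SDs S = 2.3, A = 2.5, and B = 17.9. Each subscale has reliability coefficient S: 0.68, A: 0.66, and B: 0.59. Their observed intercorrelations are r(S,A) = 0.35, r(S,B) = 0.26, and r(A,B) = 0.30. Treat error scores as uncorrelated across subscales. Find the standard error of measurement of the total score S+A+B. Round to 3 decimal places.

11.627

Var(total) = 331.95 + 52.2834 = 384.233.
True-score variance = 196.764 + 52.2834 = 249.047, so reliability = 0.6482.
Error variance = 384.233 − 249.047 = 135.186; SEM = √135.186 = 11.627.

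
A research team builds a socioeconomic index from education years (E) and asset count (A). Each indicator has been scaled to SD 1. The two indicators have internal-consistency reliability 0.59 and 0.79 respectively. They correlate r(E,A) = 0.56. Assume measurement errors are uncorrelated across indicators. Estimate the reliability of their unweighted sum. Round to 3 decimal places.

Var(E+A) = 2 + 2·[0.56] = 2 + 1.12 = 3.12.
With uncorrelated errors the cross-covariances are all true-score covariance, so they carry over unchanged; only the diagonal terms shrink to ρᵢσᵢ².
True-score variance = [0.59 + 0.79] + 1.12 = 1.38 + 1.12 = 2.5.
Reliability = 2.5 / 3.12 = 0.801.

0.801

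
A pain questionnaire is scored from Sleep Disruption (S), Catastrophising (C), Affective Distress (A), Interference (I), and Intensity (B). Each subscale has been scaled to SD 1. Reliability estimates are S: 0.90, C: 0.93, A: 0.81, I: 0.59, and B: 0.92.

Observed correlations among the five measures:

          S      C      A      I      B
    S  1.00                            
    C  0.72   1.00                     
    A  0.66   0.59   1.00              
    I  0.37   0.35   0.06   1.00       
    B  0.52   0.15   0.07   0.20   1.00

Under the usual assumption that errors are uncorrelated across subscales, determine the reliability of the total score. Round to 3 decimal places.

Var(S+C+A+I+B) = 5 + 2·[0.72 + 0.66 + 0.37 + 0.52 + 0.59 + 0.35 + 0.15 + 0.06 + 0.07 + 0.20] = 5 + 7.38 = 12.38.
Because errors are independent across components, Cov(Tᵢ,Tⱼ) = Cov(Xᵢ,Xⱼ); the off-diagonal part of the true-score variance is the same as above.
True-score variance = [0.90 + 0.93 + 0.81 + 0.59 + 0.92] + 7.38 = 4.15 + 7.38 = 11.53.
Reliability = 11.53 / 12.38 = 0.931.

0.931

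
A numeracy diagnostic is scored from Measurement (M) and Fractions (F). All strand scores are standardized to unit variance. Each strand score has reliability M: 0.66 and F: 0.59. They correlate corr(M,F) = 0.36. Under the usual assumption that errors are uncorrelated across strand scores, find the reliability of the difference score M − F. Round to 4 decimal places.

Var(M−F) = 1 + 1 − 2·0.36 = 2 − 0.72 = 1.28.
Under uncorrelated errors the observed covariances equal the true-score covariances, so only the own-variance terms attenuate.
True-score variance = [0.66 + 0.59] − 0.72 = 1.25 − 0.72 = 0.53.
Reliability = 0.53 / 1.28 = 0.4141.

0.4141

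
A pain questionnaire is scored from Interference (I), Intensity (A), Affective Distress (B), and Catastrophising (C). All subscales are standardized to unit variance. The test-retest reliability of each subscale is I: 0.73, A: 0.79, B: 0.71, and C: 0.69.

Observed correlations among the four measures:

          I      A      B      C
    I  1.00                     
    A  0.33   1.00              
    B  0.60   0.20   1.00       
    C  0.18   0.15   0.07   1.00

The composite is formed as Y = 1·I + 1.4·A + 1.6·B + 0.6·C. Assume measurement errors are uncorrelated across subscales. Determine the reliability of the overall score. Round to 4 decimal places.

0.8498

Var(Y) = 1 + 1.4² + 1.6² + 0.6² + 2·[1.4·0.33 + 1.6·0.60 + 0.6·0.18 + 2.24·0.20 + 0.84·0.15 + 0.96·0.07] = 5.88 + 4.3424 = 10.2224.
With uncorrelated errors the cross-covariances are all true-score covariance, so they carry over unchanged; only the diagonal terms shrink to ρᵢσᵢ².
True-score variance = [0.73 + 1.4²·0.79 + 1.6²·0.71 + 0.6²·0.69] + 4.3424 = 4.3444 + 4.3424 = 8.6868.
Reliability = 8.6868 / 10.2224 = 0.8498.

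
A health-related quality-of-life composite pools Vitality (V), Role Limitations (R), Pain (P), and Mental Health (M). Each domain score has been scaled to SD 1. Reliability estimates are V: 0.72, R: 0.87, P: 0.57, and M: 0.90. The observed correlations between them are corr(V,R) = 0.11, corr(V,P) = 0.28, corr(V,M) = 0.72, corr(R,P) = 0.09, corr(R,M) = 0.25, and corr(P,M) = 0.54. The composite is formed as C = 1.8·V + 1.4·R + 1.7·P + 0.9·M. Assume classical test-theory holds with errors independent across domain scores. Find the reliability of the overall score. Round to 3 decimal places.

Var(C) = 1.8² + 1.4² + 1.7² + 0.9² + 2·[2.52·0.11 + 3.06·0.28 + 1.62·0.72 + 2.38·0.09 + 1.26·0.25 + 1.53·0.54] = 8.9 + 7.3116 = 16.2116.
Under uncorrelated errors the observed covariances equal the true-score covariances, so only the own-variance terms attenuate.
True-score variance = [1.8²·0.72 + 1.4²·0.87 + 1.7²·0.57 + 0.9²·0.90] + 7.3116 = 6.4143 + 7.3116 = 13.7259.
Reliability = 13.7259 / 16.2116 = 0.847.

0.847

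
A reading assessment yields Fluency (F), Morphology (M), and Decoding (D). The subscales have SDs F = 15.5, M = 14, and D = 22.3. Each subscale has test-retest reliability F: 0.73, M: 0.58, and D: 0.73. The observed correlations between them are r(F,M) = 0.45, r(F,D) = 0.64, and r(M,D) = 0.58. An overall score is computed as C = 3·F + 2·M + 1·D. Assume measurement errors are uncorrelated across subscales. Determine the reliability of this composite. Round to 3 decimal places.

Var(C) = 3²·15.5² + 2²·14² + 22.3² + 2·[6·15.5·14·0.45 + 3·15.5·22.3·0.64 + 2·14·22.3·0.58] = 3443.54 + 3223.4 = 6666.94.
Because errors are independent across components, Cov(Tᵢ,Tⱼ) = Cov(Xᵢ,Xⱼ); the off-diagonal part of the true-score variance is the same as above.
True-score variance = [3²·15.5²·0.73 + 2²·14²·0.58 + 22.3²·0.73] + 3223.4 = 2396.18 + 3223.4 = 5619.58.
Reliability = 5619.58 / 6666.94 = 0.843.

0.843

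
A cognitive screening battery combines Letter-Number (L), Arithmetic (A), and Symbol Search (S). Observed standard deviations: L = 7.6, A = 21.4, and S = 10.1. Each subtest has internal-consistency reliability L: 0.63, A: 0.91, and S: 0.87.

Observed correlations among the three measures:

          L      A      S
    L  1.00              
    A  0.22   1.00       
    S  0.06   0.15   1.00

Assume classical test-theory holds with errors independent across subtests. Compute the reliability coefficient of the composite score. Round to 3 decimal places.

0.901

Var(L+A+S) = 7.6² + 21.4² + 10.1² + 2·[7.6·21.4·0.22 + 7.6·10.1·0.06 + 21.4·10.1·0.15] = 617.73 + 145.615 = 763.345.
With uncorrelated errors the cross-covariances are all true-score covariance, so they carry over unchanged; only the diagonal terms shrink to ρᵢσᵢ².
True-score variance = [7.6²·0.63 + 21.4²·0.91 + 10.1²·0.87] + 145.615 = 541.881 + 145.615 = 687.496.
Reliability = 687.496 / 763.345 = 0.901.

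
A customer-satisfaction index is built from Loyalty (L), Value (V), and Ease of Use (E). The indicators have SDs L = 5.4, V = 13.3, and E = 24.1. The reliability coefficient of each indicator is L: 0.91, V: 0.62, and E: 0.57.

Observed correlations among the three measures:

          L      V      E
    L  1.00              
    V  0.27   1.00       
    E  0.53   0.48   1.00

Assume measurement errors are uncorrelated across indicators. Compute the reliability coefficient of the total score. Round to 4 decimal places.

Var(L+V+E) = 5.4² + 13.3² + 24.1² + 2·[5.4·13.3·0.27 + 5.4·24.1·0.53 + 13.3·24.1·0.48] = 786.86 + 484.44 = 1271.3.
Under uncorrelated errors the observed covariances equal the true-score covariances, so only the own-variance terms attenuate.
True-score variance = [5.4²·0.91 + 13.3²·0.62 + 24.1²·0.57] + 484.44 = 467.269 + 484.44 = 951.709.
Reliability = 951.709 / 1271.3 = 0.7486.

0.7486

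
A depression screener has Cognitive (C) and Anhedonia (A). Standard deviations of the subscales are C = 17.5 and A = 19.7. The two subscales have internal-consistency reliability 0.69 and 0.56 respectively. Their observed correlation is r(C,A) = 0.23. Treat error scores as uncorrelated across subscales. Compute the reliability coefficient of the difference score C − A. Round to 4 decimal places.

Var(C−A) = 17.5² + 19.7² − 2·17.5·19.7·0.23 = 694.34 − 158.585 = 535.755.
With uncorrelated errors the cross-covariances are all true-score covariance, so they carry over unchanged; only the diagonal terms shrink to ρᵢσᵢ².
True-score variance = [17.5²·0.69 + 19.7²·0.56] − 158.585 = 428.643 − 158.585 = 270.058.
Reliability = 270.058 / 535.755 = 0.5041.

0.5041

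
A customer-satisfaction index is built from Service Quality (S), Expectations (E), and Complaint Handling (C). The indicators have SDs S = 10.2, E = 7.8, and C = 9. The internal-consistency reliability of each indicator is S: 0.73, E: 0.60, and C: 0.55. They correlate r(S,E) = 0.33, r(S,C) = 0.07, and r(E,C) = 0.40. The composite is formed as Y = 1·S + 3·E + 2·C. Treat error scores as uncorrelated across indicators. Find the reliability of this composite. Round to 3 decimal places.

0.737

Var(Y) = 10.2² + 3²·7.8² + 2²·9² + 2·[3·10.2·7.8·0.33 + 2·10.2·9·0.07 + 6·7.8·9·0.40] = 975.6 + 520.193 = 1495.79.
With uncorrelated errors the cross-covariances are all true-score covariance, so they carry over unchanged; only the diagonal terms shrink to ρᵢσᵢ².
True-score variance = [10.2²·0.73 + 3²·7.8²·0.60 + 2²·9²·0.55] + 520.193 = 582.685 + 520.193 = 1102.88.
Reliability = 1102.88 / 1495.79 = 0.737.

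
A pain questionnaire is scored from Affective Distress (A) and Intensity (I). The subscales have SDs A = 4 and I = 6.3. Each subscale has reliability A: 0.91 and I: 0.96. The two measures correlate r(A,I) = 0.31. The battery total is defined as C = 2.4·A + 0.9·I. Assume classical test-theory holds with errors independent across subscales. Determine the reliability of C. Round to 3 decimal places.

0.939

Var(C) = 2.4²·4² + 0.9²·6.3² + 2·[2.16·4·6.3·0.31] = 124.309 + 33.7478 = 158.057.
Because errors are independent across components, Cov(Tᵢ,Tⱼ) = Cov(Xᵢ,Xⱼ); the off-diagonal part of the true-score variance is the same as above.
True-score variance = [2.4²·4²·0.91 + 0.9²·6.3²·0.96] + 33.7478 = 114.729 + 33.7478 = 148.476.
Reliability = 148.476 / 158.057 = 0.939.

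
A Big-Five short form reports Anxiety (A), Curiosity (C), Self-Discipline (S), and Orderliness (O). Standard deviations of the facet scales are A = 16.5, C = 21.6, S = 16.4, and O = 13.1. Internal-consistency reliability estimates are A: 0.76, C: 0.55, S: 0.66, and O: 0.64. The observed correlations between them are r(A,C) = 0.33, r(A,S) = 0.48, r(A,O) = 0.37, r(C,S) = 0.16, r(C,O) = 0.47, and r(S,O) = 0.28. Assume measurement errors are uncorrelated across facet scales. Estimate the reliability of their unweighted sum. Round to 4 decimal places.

Var(A+C+S+O) = 16.5² + 21.6² + 16.4² + 13.1² + 2·[16.5·21.6·0.33 + 16.5·16.4·0.48 + 16.5·13.1·0.37 + 21.6·16.4·0.16 + 21.6·13.1·0.47 + 16.4·13.1·0.28] = 1179.38 + 1154.6 = 2333.98.
Under uncorrelated errors the observed covariances equal the true-score covariances, so only the own-variance terms attenuate.
True-score variance = [16.5²·0.76 + 21.6²·0.55 + 16.4²·0.66 + 13.1²·0.64] + 1154.6 = 750.862 + 1154.6 = 1905.46.
Reliability = 1905.46 / 2333.98 = 0.8164.

0.8164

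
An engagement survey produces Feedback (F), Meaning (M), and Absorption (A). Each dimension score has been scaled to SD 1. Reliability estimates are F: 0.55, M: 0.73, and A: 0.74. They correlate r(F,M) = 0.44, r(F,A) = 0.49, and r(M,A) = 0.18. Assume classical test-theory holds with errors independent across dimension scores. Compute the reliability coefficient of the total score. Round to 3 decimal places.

0.812

Var(F+M+A) = 3 + 2·[0.44 + 0.49 + 0.18] = 3 + 2.22 = 5.22.
Because errors are independent across components, Cov(Tᵢ,Tⱼ) = Cov(Xᵢ,Xⱼ); the off-diagonal part of the true-score variance is the same as above.
True-score variance = [0.55 + 0.73 + 0.74] + 2.22 = 2.02 + 2.22 = 4.24.
Reliability = 4.24 / 5.22 = 0.812.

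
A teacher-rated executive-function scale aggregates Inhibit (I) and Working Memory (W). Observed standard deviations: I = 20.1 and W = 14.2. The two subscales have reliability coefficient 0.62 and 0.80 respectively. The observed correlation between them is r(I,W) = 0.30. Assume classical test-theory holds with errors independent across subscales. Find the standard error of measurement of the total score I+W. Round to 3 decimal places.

13.923

Var(total) = 605.65 + 171.252 = 776.902.
True-score variance = 411.798 + 171.252 = 583.05, so reliability = 0.7505.
Error variance = 776.902 − 583.05 = 193.852; SEM = √193.852 = 13.923.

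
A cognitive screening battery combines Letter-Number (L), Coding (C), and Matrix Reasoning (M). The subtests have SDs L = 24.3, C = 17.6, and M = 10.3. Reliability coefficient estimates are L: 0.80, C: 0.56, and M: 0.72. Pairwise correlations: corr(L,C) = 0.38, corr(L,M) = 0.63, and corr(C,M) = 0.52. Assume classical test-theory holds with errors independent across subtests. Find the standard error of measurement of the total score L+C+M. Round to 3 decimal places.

Var(total) = 1006.34 + 828.933 = 1835.27.
True-score variance = 722.242 + 828.933 = 1551.18, so reliability = 0.8452.
Error variance = 1835.27 − 1551.18 = 284.098; SEM = √284.098 = 16.855.

16.855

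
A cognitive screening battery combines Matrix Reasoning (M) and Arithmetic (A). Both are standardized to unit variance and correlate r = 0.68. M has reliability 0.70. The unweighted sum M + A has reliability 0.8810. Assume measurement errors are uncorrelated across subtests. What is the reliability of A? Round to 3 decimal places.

0.900

Var(M+A) = 2 + 2·0.68 = 3.360.
True-score variance = ρ_M + ρ_A + 2·0.68, so 0.8810 = (0.70 + ρ_A + 1.36) / 3.360.
ρ_A = 0.8810·3.360 − 0.70 − 1.36 = 0.900.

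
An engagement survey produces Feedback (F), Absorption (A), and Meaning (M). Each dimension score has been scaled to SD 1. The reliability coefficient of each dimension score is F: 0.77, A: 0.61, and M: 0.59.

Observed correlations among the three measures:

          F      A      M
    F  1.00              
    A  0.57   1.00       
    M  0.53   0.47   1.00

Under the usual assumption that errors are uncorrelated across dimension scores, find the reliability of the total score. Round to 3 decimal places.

0.832

Var(F+A+M) = 3 + 2·[0.57 + 0.53 + 0.47] = 3 + 3.14 = 6.14.
With uncorrelated errors the cross-covariances are all true-score covariance, so they carry over unchanged; only the diagonal terms shrink to ρᵢσᵢ².
True-score variance = [0.77 + 0.61 + 0.59] + 3.14 = 1.97 + 3.14 = 5.11.
Reliability = 5.11 / 6.14 = 0.832.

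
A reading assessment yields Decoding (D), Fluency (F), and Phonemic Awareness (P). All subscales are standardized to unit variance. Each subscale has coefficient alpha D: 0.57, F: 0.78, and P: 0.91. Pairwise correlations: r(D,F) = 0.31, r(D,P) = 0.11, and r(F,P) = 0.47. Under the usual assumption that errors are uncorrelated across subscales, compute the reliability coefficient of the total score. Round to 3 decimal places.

0.845

Var(D+F+P) = 3 + 2·[0.31 + 0.11 + 0.47] = 3 + 1.78 = 4.78.
Because errors are independent across components, Cov(Tᵢ,Tⱼ) = Cov(Xᵢ,Xⱼ); the off-diagonal part of the true-score variance is the same as above.
True-score variance = [0.57 + 0.78 + 0.91] + 1.78 = 2.26 + 1.78 = 4.04.
Reliability = 4.04 / 4.78 = 0.845.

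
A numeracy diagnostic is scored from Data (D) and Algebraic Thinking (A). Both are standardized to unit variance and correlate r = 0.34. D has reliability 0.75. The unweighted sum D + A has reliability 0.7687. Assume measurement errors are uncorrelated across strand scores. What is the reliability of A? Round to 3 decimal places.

Var(D+A) = 2 + 2·0.34 = 2.680.
True-score variance = ρ_D + ρ_A + 2·0.34, so 0.7687 = (0.75 + ρ_A + 0.68) / 2.680.
ρ_A = 0.7687·2.680 − 0.75 − 0.68 = 0.630.

0.630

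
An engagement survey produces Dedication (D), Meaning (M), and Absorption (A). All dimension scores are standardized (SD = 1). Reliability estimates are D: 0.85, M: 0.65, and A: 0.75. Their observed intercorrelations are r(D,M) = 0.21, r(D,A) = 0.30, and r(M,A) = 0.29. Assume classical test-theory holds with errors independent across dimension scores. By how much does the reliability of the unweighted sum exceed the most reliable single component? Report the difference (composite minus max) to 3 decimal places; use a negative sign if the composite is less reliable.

Var(sum) = 3 + 1.6 = 4.6; true-score variance = 2.25 + 1.6 = 3.85; composite reliability = 0.8370.
Max component reliability = 0.8500.
Difference = 0.8370 − 0.8500 = -0.013.

-0.013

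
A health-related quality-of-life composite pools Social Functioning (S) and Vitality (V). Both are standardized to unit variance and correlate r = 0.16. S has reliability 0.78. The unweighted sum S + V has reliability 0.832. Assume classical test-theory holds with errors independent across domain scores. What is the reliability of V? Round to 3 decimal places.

Var(S+V) = 2 + 2·0.16 = 2.320.
True-score variance = ρ_S + ρ_V + 2·0.16, so 0.832 = (0.78 + ρ_V + 0.32) / 2.320.
ρ_V = 0.832·2.320 − 0.78 − 0.32 = 0.830.

0.830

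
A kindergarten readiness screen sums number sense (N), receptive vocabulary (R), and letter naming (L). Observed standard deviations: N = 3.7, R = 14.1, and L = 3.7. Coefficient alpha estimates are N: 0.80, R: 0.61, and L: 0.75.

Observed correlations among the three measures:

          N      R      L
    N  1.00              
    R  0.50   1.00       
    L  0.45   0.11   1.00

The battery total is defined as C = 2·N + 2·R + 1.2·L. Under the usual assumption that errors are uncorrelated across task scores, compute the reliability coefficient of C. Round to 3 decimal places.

Var(C) = 2²·3.7² + 2²·14.1² + 1.2²·3.7² + 2·[4·3.7·14.1·0.50 + 2.4·3.7·3.7·0.45 + 2.4·14.1·3.7·0.11] = 869.714 + 265.796 = 1135.51.
Because errors are independent across components, Cov(Tᵢ,Tⱼ) = Cov(Xᵢ,Xⱼ); the off-diagonal part of the true-score variance is the same as above.
True-score variance = [2²·3.7²·0.80 + 2²·14.1²·0.61 + 1.2²·3.7²·0.75] + 265.796 = 543.69 + 265.796 = 809.486.
Reliability = 809.486 / 1135.51 = 0.713.

0.713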